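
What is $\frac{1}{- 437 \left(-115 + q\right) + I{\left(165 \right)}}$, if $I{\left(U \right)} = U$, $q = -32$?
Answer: $\frac{1}{64404} \approx 1.5527 \cdot 10^{-5}$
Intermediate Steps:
$\frac{1}{- 437 \left(-115 + q\right) + I{\left(165 \right)}} = \frac{1}{- 437 \left(-115 - 32\right) + 165} = \frac{1}{\left(-437\right) \left(-147\right) + 165} = \frac{1}{64239 + 165} = \frac{1}{64404}$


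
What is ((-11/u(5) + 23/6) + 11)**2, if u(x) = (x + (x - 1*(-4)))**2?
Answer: 75498721/345744 ≈ 218.37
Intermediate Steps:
u(x) = (4 + 2*x)**2 (u(x) = (x + (x + 4))**2 = (x + (4 + x))**2 = (4 + 2*x)**2)
((-11/u(5) + 23/6) + 11)**2 = ((-11*1/(4*(2 + 5)**2) + 23/6) + 11)**2 = ((-11/(4*7**2) + 23*(1/6)) + 11)**2 = ((-11/(4*49) + 23/6) + 11)**2 = ((-11/196 + 23/6) + 11)**2 = (2221/588 + 11)**2 = (8689/588)**2 = 75498721/345744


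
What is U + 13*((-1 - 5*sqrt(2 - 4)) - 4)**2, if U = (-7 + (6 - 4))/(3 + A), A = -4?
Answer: -320 + 650*I*sqrt(2) ≈ -320.0 + 919.24*I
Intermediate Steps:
U = 5 (U = (-7 + (6 - 4))/(3 - 4) = (-7 + 2)/(-1) = -5*(-1) = 5)
U + 13*((-1 - 5*sqrt(2 - 4)) - 4)**2 = 5 + 13*((-1 - 5*sqrt(2 - 4)) - 4)**2 = 5 + 13*((-1 - 5*I*sqrt(2)) - 4)**2 = 5 + 13*(-5 - 5*I*sqrt(2))**2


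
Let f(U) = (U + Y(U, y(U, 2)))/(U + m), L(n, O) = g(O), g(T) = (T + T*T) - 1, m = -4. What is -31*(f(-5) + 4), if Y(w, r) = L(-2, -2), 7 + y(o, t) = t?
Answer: -1240/9 ≈ -137.78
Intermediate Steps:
y(o, t) = -7 + t
g(T) = -1 + T + T² (g(T) = (T + T²) - 1 = -1 + T + T²)
L(n, O) = -1 + O + O²
Y(w, r) = 1 (Y(w, r) = -1 - 2 + (-2)² = -1 - 2 + 4 = 1)
f(U) = (1 + U)/(-4 + U) (f(U) = (U + 1)/(U - 4) = (1 + U)/(-4 + U))
-31*(f(-5) + 4) = -31*((1 - 5)/(-4 - 5) + 4) = -31*(-4/(-9) + 4) = -31*(-⅑*(-4) + 4) = -31*(4/9 + 4) = -31*40/9 = -1240/9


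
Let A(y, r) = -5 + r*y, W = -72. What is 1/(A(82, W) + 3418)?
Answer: -1/2491 ≈ -0.00040145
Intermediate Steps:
1/(A(82, W) + 3418) = 1/((-5 - 72*82) + 3418) = 1/((-5 - 5904) + 3418) = 1/(-5909 + 3418) = 1/(-2491) = -1/2491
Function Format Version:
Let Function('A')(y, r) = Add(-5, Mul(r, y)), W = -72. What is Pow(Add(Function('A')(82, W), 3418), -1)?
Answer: Rational(-1, 2491) ≈ -0.00040145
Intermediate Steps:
Pow(Add(Function('A')(82, W), 3418), -1) = Pow(Add(Add(-5, Mul(-72, 82)), 3418), -1) = Pow(Add(Add(-5, -5904), 3418), -1) = Pow(Add(-5909, 3418), -1) = Pow(-2491, -1) = Rational(-1, 2491)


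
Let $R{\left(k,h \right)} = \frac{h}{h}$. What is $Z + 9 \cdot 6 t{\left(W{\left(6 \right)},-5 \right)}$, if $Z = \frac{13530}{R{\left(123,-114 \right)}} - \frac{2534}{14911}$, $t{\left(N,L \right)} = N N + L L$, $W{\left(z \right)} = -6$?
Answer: $\frac{250860130}{14911} \approx 16824.0$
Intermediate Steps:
$R{\left(k,h \right)} = 1$
$t{\left(N,L \right)} = L^{2} + N^{2}$ ($t{\left(N,L \right)} = N^{2} + L^{2} = L^{2} + N^{2}$)
$Z = \frac{201743296}{14911}$ ($Z = \frac{13530}{1} - \frac{2534}{14911} = 13530 \cdot 1 - \frac{2534}{14911} = 13530 - \frac{2534}{14911} = \frac{201743296}{14911} \approx 13530.0$)
$Z + 9 \cdot 6 t{\left(W{\left(6 \right)},-5 \right)} = \frac{201743296}{14911} + 9 \cdot 6 \left(\left(-5\right)^{2} + \left(-6\right)^{2}\right) = \frac{201743296}{14911} + 54 \left(25 + 36\right) = \frac{201743296}{14911} + 54 \cdot 61 = \frac{201743296}{14911} + 3294 = \frac{250860130}{14911}$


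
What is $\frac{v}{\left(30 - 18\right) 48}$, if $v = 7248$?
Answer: $\frac{151}{12} \approx 12.583$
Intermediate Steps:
$\frac{v}{\left(30 - 18\right) 48} = \frac{7248}{\left(30 - 18\right) 48} = \frac{7248}{12 \cdot 48} = \frac{7248}{576} = 7248 \cdot \frac{1}{576} = \frac{151}{12}$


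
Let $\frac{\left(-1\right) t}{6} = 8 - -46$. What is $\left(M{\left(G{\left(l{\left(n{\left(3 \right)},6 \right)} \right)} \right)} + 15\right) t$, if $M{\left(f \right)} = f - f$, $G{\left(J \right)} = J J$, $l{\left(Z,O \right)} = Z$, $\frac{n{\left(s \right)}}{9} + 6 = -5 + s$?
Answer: $-4860$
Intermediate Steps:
$n{\left(s \right)} = -99 + 9 s$ ($n{\left(s \right)} = -54 + 9 \left(-5 + s\right) = -54 + \left(-45 + 9 s\right) = -99 + 9 s$)
$G{\left(J \right)} = J^{2}$
$M{\left(f \right)} = 0$
$t = -324$ ($t = - 6 \left(8 - -46\right) = - 6 \left(8 + 46\right) = \left(-6\right) 54 = -324$)
$\left(M{\left(G{\left(l{\left(n{\left(3 \right)},6 \right)} \right)} \right)} + 15\right) t = \left(0 + 15\right) \left(-324\right) = 15 \left(-324\right) = -4860$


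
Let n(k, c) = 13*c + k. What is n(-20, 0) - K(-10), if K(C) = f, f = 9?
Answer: -29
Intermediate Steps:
n(k, c) = k + 13*c
K(C) = 9
n(-20, 0) - K(-10) = (-20 + 13*0) - 1*9 = (-20 + 0) - 9 = -20 - 9 = -29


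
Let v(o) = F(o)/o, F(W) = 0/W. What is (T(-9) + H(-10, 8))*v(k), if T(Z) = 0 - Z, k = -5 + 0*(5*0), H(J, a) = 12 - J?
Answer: 0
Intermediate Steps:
F(W) = 0
k = -5 (k = -5 + 0*0 = -5 + 0 = -5)
T(Z) = -Z
v(o) = 0 (v(o) = 0/o = 0)
(T(-9) + H(-10, 8))*v(k) = (-1*(-9) + (12 - 1*(-10)))*0 = (9 + (12 + 10))*0 = (9 + 22)*0 = 31*0 = 0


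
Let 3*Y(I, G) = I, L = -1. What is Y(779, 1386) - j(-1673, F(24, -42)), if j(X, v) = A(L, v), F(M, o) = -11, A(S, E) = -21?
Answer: 842/3 ≈ 280.67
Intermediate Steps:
Y(I, G) = I/3
j(X, v) = -21
Y(779, 1386) - j(-1673, F(24, -42)) = (⅓)*779 - 1*(-21) = 779/3 + 21 = 842/3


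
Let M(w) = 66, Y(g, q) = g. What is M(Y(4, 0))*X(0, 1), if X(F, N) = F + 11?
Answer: 726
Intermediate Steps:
X(F, N) = 11 + F
M(Y(4, 0))*X(0, 1) = 66*(11 + 0) = 66*11 = 726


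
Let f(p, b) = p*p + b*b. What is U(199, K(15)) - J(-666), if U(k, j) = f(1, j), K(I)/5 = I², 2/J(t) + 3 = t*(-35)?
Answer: 29497945180/23307 ≈ 1.2656e+6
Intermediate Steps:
J(t) = 2/(-3 - 35*t) (J(t) = 2/(-3 + t*(-35)) = 2/(-3 - 35*t))
K(I) = 5*I²
f(p, b) = b² + p² (f(p, b) = p² + b² = b² + p²)
U(k, j) = 1 + j² (U(k, j) = j² + 1² = j² + 1 = 1 + j²)
U(199, K(15)) - J(-666) = (1 + (5*15²)²) - (-2)/(3 + 35*(-666)) = (1 + (5*225)²) - (-2)/(3 - 23310) = (1 + 1125²) - (-2)/(-23307) = (1 + 1265625) - (-2)*(-1)/23307 = 1265626 - 1*2/23307 = 1265626 - 2/23307 = 29497945180/23307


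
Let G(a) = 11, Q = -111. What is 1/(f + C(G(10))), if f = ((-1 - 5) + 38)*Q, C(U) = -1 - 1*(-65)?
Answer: -1/3488 ≈ -0.00028670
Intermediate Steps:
C(U) = 64 (C(U) = -1 + 65 = 64)
f = -3552 (f = ((-1 - 5) + 38)*(-111) = (-6 + 38)*(-111) = 32*(-111) = -3552)
1/(f + C(G(10))) = 1/(-3552 + 64) = 1/(-3488) = -1/3488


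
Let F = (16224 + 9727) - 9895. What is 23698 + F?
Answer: 39754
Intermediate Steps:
F = 16056 (F = 25951 - 9895 = 16056)
23698 + F = 23698 + 16056 = 39754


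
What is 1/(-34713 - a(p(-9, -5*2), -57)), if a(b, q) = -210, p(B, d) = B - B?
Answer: -1/34503 ≈ -2.8983e-5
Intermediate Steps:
p(B, d) = 0
1/(-34713 - a(p(-9, -5*2), -57)) = 1/(-34713 - 1*(-210)) = 1/(-34713 + 210) = 1/(-34503) = -1/34503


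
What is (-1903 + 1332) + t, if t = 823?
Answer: 252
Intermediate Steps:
(-1903 + 1332) + t = (-1903 + 1332) + 823 = -571 + 823 = 252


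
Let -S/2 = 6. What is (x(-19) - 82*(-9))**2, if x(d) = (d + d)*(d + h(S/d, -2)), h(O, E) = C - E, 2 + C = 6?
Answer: 1517824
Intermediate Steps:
C = 4 (C = -2 + 6 = 4)
S = -12 (S = -2*6 = -12)
h(O, E) = 4 - E
x(d) = 2*d*(6 + d) (x(d) = (d + d)*(d + (4 - 1*(-2))) = (2*d)*(d + (4 + 2)) = (2*d)*(d + 6) = (2*d)*(6 + d) = 2*d*(6 + d))
(x(-19) - 82*(-9))**2 = (2*(-19)*(6 - 19) - 82*(-9))**2 = (2*(-19)*(-13) + 738)**2 = (494 + 738)**2 = 1232**2 = 1517824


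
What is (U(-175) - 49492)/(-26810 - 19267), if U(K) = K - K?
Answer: 49492/46077 ≈ 1.0741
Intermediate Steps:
U(K) = 0
(U(-175) - 49492)/(-26810 - 19267) = (0 - 49492)/(-26810 - 19267) = -49492/(-46077) = -49492*(-1/46077) = 49492/46077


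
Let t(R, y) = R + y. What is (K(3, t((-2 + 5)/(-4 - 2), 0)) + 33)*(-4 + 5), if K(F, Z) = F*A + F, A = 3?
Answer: 45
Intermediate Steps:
K(F, Z) = 4*F (K(F, Z) = F*3 + F = 3*F + F = 4*F)
(K(3, t((-2 + 5)/(-4 - 2), 0)) + 33)*(-4 + 5) = (4*3 + 33)*(-4 + 5) = (12 + 33)*1 = 45*1 = 45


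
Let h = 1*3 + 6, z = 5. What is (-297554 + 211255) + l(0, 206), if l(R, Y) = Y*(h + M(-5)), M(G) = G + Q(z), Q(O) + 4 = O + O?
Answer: -84239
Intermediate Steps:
Q(O) = -4 + 2*O (Q(O) = -4 + (O + O) = -4 + 2*O)
M(G) = 6 + G (M(G) = G + (-4 + 2*5) = G + (-4 + 10) = G + 6 = 6 + G)
h = 9 (h = 3 + 6 = 9)
l(R, Y) = 10*Y (l(R, Y) = Y*(9 + (6 - 5)) = Y*(9 + 1) = Y*10 = 10*Y)
(-297554 + 211255) + l(0, 206) = (-297554 + 211255) + 10*206 = -86299 + 2060 = -84239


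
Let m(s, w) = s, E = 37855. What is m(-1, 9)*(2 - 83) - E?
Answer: -37774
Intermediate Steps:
m(-1, 9)*(2 - 83) - E = -(2 - 83) - 1*37855 = -1*(-81) - 37855 = 81 - 37855 = -37774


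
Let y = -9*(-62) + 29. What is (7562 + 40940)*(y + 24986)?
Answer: 1240341646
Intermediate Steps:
y = 587 (y = 558 + 29 = 587)
(7562 + 40940)*(y + 24986) = (7562 + 40940)*(587 + 24986) = 48502*25573 = 1240341646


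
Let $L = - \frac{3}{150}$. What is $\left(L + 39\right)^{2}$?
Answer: $\frac{3798601}{2500} \approx 1519.4$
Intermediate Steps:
$L = - \frac{1}{50}$ ($L = \left(-3\right) \frac{1}{150} = - \frac{1}{50} \approx -0.02$)
$\left(L + 39\right)^{2} = \left(- \frac{1}{50} + 39\right)^{2} = \left(\frac{1949}{50}\right)^{2} = \frac{3798601}{2500}$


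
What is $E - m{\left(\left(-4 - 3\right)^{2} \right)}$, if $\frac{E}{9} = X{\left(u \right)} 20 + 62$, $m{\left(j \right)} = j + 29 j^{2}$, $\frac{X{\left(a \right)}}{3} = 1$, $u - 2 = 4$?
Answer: $-68580$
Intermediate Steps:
$u = 6$ ($u = 2 + 4 = 6$)
$X{\left(a \right)} = 3$ ($X{\left(a \right)} = 3 \cdot 1 = 3$)
$E = 1098$ ($E = 9 \left(3 \cdot 20 + 62\right) = 9 \left(60 + 62\right) = 9 \cdot 122 = 1098$)
$E - m{\left(\left(-4 - 3\right)^{2} \right)} = 1098 - \left(-4 - 3\right)^{2} \left(1 + 29 \left(-4 - 3\right)^{2}\right) = 1098 - \left(-7\right)^{2} \left(1 + 29 \left(-7\right)^{2}\right) = 1098 - 49 \left(1 + 29 \cdot 49\right) = 1098 - 49 \left(1 + 1421\right) = 1098 - 49 \cdot 1422 = 1098 - 69678 = -68580$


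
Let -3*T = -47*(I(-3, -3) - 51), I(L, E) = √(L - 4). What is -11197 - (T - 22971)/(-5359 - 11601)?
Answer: -18992489/1696 + 47*I*√7/50880 ≈ -11198.0 + 0.002444*I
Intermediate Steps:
I(L, E) = √(-4 + L)
T = -799 + 47*I*√7/3 (T = -(-47)*(√(-4 - 3) - 51)/3 = -(-47)*(√(-7) - 51)/3 = -(-47)*(I*√7 - 51)/3 = -(-47)*(-51 + I*√7)/3 = -(2397 - 47*I*√7)/3 = -799 + 47*I*√7/3 ≈ -799.0 + 41.45*I)
-11197 - (T - 22971)/(-5359 - 11601) = -11197 - ((-799 + 47*I*√7/3) - 22971)/(-5359 - 11601) = -11197 - (-23770 + 47*I*√7/3)/(-16960) = -11197 - (-23770 + 47*I*√7/3)*(-1)/16960 = -11197 - (2377/1696 - 47*I*√7/50880) = -11197 + (-2377/1696 + 47*I*√7/50880) = -18992489/1696 + 47*I*√7/50880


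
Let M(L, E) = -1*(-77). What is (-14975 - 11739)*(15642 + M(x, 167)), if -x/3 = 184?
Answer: -419917366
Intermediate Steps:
x = -552 (x = -3*184 = -552)
M(L, E) = 77
(-14975 - 11739)*(15642 + M(x, 167)) = (-14975 - 11739)*(15642 + 77) = -26714*15719 = -419917366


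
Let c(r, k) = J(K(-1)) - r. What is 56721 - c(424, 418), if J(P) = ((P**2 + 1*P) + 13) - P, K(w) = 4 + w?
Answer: 57123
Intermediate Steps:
J(P) = 13 + P**2 (J(P) = ((P**2 + P) + 13) - P = ((P + P**2) + 13) - P = (13 + P + P**2) - P = 13 + P**2)
c(r, k) = 22 - r (c(r, k) = (13 + (4 - 1)**2) - r = (13 + 3**2) - r = (13 + 9) - r = 22 - r)
56721 - c(424, 418) = 56721 - (22 - 1*424) = 56721 - (22 - 424) = 56721 - 1*(-402) = 56721 + 402 = 57123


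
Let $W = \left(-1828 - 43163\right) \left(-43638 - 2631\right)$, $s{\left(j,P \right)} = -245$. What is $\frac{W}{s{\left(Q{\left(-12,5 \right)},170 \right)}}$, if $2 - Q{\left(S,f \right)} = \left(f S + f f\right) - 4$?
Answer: $- \frac{2081688579}{245} \approx -8.4967 \cdot 10^{6}$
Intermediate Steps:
$Q{\left(S,f \right)} = 6 - f^{2} - S f$ ($Q{\left(S,f \right)} = 2 - \left(\left(f S + f f\right) - 4\right) = 2 - \left(\left(S f + f^{2}\right) - 4\right) = 2 - \left(\left(f^{2} + S f\right) - 4\right) = 2 - \left(-4 + f^{2} + S f\right) = 6 - f^{2} - S f$)
$W = 2081688579$ ($W = \left(-44991\right) \left(-46269\right) = 2081688579$)
$\frac{W}{s{\left(Q{\left(-12,5 \right)},170 \right)}} = \frac{2081688579}{-245} = 2081688579 \left(- \frac{1}{245}\right) = - \frac{2081688579}{245}$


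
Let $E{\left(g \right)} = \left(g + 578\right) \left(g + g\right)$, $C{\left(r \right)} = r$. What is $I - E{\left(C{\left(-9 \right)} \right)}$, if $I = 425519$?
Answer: $435761$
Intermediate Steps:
$E{\left(g \right)} = 2 g \left(578 + g\right)$ ($E{\left(g \right)} = \left(578 + g\right) 2 g = 2 g \left(578 + g\right)$)
$I - E{\left(C{\left(-9 \right)} \right)} = 425519 - 2 \left(-9\right) \left(578 - 9\right) = 425519 - 2 \left(-9\right) 569 = 425519 - -10242 = 425519 + 10242 = 435761$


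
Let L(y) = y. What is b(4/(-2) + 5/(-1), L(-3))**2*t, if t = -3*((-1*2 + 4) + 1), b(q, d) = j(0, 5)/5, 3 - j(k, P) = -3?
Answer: -324/25 ≈ -12.960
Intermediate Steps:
j(k, P) = 6 (j(k, P) = 3 - 1*(-3) = 3 + 3 = 6)
b(q, d) = 6/5
t = -9 (t = -3*((-2 + 4) + 1) = -3*(2 + 1) = -3*3 = -9)
b(4/(-2) + 5/(-1), L(-3))**2*t = (6/5)**2*(-9) = (36/25)*(-9) = -324/25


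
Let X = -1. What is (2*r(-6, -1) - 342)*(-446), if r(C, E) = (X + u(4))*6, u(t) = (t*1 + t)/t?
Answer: 147180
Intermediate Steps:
u(t) = 2 (u(t) = (t + t)/t = (2*t)/t = 2)
r(C, E) = 6 (r(C, E) = (-1 + 2)*6 = 1*6 = 6)
(2*r(-6, -1) - 342)*(-446) = (2*6 - 342)*(-446) = (12 - 342)*(-446) = -330*(-446) = 147180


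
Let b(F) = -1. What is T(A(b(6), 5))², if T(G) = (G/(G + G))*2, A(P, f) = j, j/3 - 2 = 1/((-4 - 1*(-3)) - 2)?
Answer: 1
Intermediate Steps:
j = 5 (j = 6 + 3/((-4 - 1*(-3)) - 2) = 6 + 3/((-4 + 3) - 2) = 6 + 3/(-1 - 2) = 6 + 3/(-3) = 6 + 3*(-⅓) = 6 - 1 = 5)
A(P, f) = 5
T(G) = 1 (T(G) = (G/((2*G)))*2 = ((1/(2*G))*G)*2 = (½)*2 = 1)
T(A(b(6), 5))² = 1² = 1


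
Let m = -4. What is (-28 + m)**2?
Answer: 1024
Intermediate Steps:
(-28 + m)**2 = (-28 - 4)**2 = (-32)**2 = 1024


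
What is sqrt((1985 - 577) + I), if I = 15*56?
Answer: 2*sqrt(562) ≈ 47.413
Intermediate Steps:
I = 840
sqrt((1985 - 577) + I) = sqrt((1985 - 577) + 840) = sqrt(1408 + 840) = sqrt(2248) = 2*sqrt(562)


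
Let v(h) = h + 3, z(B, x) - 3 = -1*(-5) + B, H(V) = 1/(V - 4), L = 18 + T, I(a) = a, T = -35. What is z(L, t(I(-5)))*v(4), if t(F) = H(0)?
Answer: -63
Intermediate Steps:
L = -17 (L = 18 - 35 = -17)
H(V) = 1/(-4 + V)
t(F) = -¼ (t(F) = 1/(-4 + 0) = 1/(-4) = -¼)
z(B, x) = 8 + B (z(B, x) = 3 + (-1*(-5) + B) = 3 + (5 + B) = 8 + B)
v(h) = 3 + h
z(L, t(I(-5)))*v(4) = (8 - 17)*(3 + 4) = -9*7 = -63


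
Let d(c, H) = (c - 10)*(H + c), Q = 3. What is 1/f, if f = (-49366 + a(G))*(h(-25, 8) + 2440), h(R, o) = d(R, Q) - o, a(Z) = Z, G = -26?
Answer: -1/158153184 ≈ -6.3230e-9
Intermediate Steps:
d(c, H) = (-10 + c)*(H + c)
h(R, o) = -30 + R**2 - o - 7*R (h(R, o) = (R**2 - 10*3 - 10*R + 3*R) - o = (R**2 - 30 - 10*R + 3*R) - o = (-30 + R**2 - 7*R) - o = -30 + R**2 - o - 7*R)
f = -158153184 (f = (-49366 - 26)*((-30 + (-25)**2 - 1*8 - 7*(-25)) + 2440) = -49392*((-30 + 625 - 8 + 175) + 2440) = -49392*(762 + 2440) = -49392*3202 = -158153184)
1/f = 1/(-158153184) = -1/158153184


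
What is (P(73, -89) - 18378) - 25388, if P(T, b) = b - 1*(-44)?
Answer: -43811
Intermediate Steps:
P(T, b) = 44 + b (P(T, b) = b + 44 = 44 + b)
(P(73, -89) - 18378) - 25388 = ((44 - 89) - 18378) - 25388 = (-45 - 18378) - 25388 = -18423 - 25388 = -43811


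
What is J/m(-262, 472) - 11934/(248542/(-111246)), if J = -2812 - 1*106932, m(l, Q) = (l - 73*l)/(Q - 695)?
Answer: 972705533825/146515509 ≈ 6638.9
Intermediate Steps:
m(l, Q) = -72*l/(-695 + Q) (m(l, Q) = (-72*l)/(-695 + Q) = -72*l/(-695 + Q))
J = -109744 (J = -2812 - 106932 = -109744)
J/m(-262, 472) - 11934/(248542/(-111246)) = -109744/((-72*(-262)/(-695 + 472))) - 11934/(248542/(-111246)) = -109744/((-72*(-262)/(-223))) - 11934/(248542*(-1/111246)) = -109744/((-72*(-262)*(-1/223))) - 11934/(-124271/55623) = -109744/(-18864/223) - 11934*(-55623/124271) = -109744*(-223/18864) + 663804882/124271 = 1529557/1179 + 663804882/124271 = 972705533825/146515509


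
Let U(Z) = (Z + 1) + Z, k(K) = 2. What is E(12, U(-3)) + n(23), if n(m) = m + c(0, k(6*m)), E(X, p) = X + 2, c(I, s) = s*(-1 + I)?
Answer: 35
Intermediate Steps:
U(Z) = 1 + 2*Z (U(Z) = (1 + Z) + Z = 1 + 2*Z)
E(X, p) = 2 + X
n(m) = -2 + m (n(m) = m + 2*(-1 + 0) = m + 2*(-1) = m - 2 = -2 + m)
E(12, U(-3)) + n(23) = (2 + 12) + (-2 + 23) = 14 + 21 = 35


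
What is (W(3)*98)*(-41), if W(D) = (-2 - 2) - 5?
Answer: 36162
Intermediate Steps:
W(D) = -9 (W(D) = -4 - 5 = -9)
(W(3)*98)*(-41) = -9*98*(-41) = -882*(-41) = 36162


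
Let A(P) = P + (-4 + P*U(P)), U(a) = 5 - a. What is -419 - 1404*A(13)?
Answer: 132961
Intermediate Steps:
A(P) = -4 + P + P*(5 - P) (A(P) = P + (-4 + P*(5 - P)) = -4 + P + P*(5 - P))
-419 - 1404*A(13) = -419 - 1404*(-4 + 13 - 1*13*(-5 + 13)) = -419 - 1404*(-4 + 13 - 1*13*8) = -419 - 1404*(-4 + 13 - 104) = -419 - 1404*(-95) = -419 + 133380 = 132961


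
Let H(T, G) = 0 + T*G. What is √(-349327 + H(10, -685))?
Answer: I*√356177 ≈ 596.81*I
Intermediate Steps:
H(T, G) = G*T (H(T, G) = 0 + G*T = G*T)
√(-349327 + H(10, -685)) = √(-349327 - 685*10) = √(-349327 - 6850) = √(-356177) = I*√356177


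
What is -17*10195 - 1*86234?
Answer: -259549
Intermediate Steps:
-17*10195 - 1*86234 = -173315 - 86234 = -259549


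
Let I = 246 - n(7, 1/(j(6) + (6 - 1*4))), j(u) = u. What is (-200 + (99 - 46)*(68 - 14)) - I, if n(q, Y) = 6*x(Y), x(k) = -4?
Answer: 2392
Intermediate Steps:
n(q, Y) = -24 (n(q, Y) = 6*(-4) = -24)
I = 270 (I = 246 - 1*(-24) = 246 + 24 = 270)
(-200 + (99 - 46)*(68 - 14)) - I = (-200 + (99 - 46)*(68 - 14)) - 1*270 = (-200 + 53*54) - 270 = (-200 + 2862) - 270 = 2662 - 270 = 2392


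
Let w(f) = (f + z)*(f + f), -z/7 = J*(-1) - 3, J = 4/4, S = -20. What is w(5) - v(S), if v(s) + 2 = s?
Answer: 352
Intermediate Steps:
J = 1 (J = 4*(1/4) = 1)
v(s) = -2 + s
z = 28 (z = -7*(1*(-1) - 3) = -7*(-1 - 3) = -7*(-4) = 28)
w(f) = 2*f*(28 + f) (w(f) = (f + 28)*(f + f) = (28 + f)*(2*f) = 2*f*(28 + f))
w(5) - v(S) = 2*5*(28 + 5) - (-2 - 20) = 2*5*33 - 1*(-22) = 330 + 22 = 352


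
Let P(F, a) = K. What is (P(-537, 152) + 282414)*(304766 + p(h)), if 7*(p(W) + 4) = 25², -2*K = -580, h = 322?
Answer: 603278745136/7 ≈ 8.6183e+10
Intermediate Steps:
K = 290 (K = -½*(-580) = 290)
P(F, a) = 290
p(W) = 597/7 (p(W) = -4 + (⅐)*25² = -4 + (⅐)*625 = -4 + 625/7 = 597/7)
(P(-537, 152) + 282414)*(304766 + p(h)) = (290 + 282414)*(304766 + 597/7) = 282704*(2133959/7) = 603278745136/7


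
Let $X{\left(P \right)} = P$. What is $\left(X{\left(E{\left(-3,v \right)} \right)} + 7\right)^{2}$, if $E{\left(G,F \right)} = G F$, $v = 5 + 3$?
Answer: $289$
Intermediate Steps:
$v = 8$
$E{\left(G,F \right)} = F G$
$\left(X{\left(E{\left(-3,v \right)} \right)} + 7\right)^{2} = \left(8 \left(-3\right) + 7\right)^{2} = \left(-24 + 7\right)^{2} = \left(-17\right)^{2} = 289$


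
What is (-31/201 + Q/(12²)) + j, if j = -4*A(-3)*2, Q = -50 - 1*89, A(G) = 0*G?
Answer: -10801/9648 ≈ -1.1195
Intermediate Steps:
A(G) = 0
Q = -139 (Q = -50 - 89 = -139)
j = 0 (j = -4*0*2 = 0*2 = 0)
(-31/201 + Q/(12²)) + j = (-31/201 - 139/(12²)) + 0 = (-31*1/201 - 139/144) + 0 = (-31/201 - 139*1/144) + 0 = (-31/201 - 139/144) + 0 = -10801/9648 + 0 = -10801/9648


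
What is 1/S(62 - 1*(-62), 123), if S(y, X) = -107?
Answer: -1/107 ≈ -0.0093458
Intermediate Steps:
1/S(62 - 1*(-62), 123) = 1/(-107) = -1/107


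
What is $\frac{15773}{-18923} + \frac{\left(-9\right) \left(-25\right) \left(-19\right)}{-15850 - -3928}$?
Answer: $- \frac{35716627}{75200002} \approx -0.47496$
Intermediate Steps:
$\frac{15773}{-18923} + \frac{\left(-9\right) \left(-25\right) \left(-19\right)}{-15850 - -3928} = 15773 \left(- \frac{1}{18923}\right) + \frac{225 \left(-19\right)}{-15850 + 3928} = - \frac{15773}{18923} - \frac{4275}{-11922} = - \frac{15773}{18923} - - \frac{1425}{3974} = - \frac{15773}{18923} + \frac{1425}{3974} = - \frac{35716627}{75200002}$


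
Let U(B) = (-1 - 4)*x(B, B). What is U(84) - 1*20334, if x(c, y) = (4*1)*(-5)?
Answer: -20234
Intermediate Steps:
x(c, y) = -20 (x(c, y) = 4*(-5) = -20)
U(B) = 100 (U(B) = (-1 - 4)*(-20) = -5*(-20) = 100)
U(84) - 1*20334 = 100 - 1*20334 = 100 - 20334 = -20234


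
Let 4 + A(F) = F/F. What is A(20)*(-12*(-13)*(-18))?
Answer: 8424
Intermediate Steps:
A(F) = -3 (A(F) = -4 + F/F = -4 + 1 = -3)
A(20)*(-12*(-13)*(-18)) = -3*(-12*(-13))*(-18) = -468*(-18) = -3*(-2808) = 8424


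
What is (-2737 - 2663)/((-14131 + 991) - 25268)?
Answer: 675/4801 ≈ 0.14060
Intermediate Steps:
(-2737 - 2663)/((-14131 + 991) - 25268) = -5400/(-13140 - 25268) = -5400/(-38408) = -5400*(-1/38408) = 675/4801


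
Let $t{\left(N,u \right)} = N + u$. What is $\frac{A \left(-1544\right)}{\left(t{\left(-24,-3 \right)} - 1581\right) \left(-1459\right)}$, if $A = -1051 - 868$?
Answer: $\frac{370367}{293259} \approx 1.2629$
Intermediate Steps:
$A = -1919$ ($A = -1051 - 868 = -1919$)
$\frac{A \left(-1544\right)}{\left(t{\left(-24,-3 \right)} - 1581\right) \left(-1459\right)} = \frac{\left(-1919\right) \left(-1544\right)}{\left(\left(-24 - 3\right) - 1581\right) \left(-1459\right)} = \frac{2962936}{\left(-27 - 1581\right) \left(-1459\right)} = \frac{2962936}{\left(-1608\right) \left(-1459\right)} = \frac{2962936}{2346072} = 2962936 \cdot \frac{1}{2346072} = \frac{370367}{293259}$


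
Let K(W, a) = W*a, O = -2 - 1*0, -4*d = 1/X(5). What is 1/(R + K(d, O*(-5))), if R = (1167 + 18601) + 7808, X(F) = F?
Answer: 2/55151 ≈ 3.6264e-5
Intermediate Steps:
d = -1/20 (d = -1/4/5 = -1/4*1/5 = -1/20 ≈ -0.050000)
O = -2 (O = -2 + 0 = -2)
R = 27576 (R = 19768 + 7808 = 27576)
1/(R + K(d, O*(-5))) = 1/(27576 - (-1)*(-5)/10) = 1/(27576 - 1/20*10) = 1/(27576 - 1/2) = 1/(55151/2) = 2/55151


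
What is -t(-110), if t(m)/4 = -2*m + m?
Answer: -440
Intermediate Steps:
t(m) = -4*m (t(m) = 4*(-2*m + m) = 4*(-m) = -4*m)
-t(-110) = -(-4)*(-110) = -1*440 = -440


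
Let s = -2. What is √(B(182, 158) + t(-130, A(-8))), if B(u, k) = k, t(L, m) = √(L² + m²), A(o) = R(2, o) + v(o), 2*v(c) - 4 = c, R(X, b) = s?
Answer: √(158 + 2*√4229) ≈ 16.972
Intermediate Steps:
R(X, b) = -2
v(c) = 2 + c/2
A(o) = o/2 (A(o) = -2 + (2 + o/2) = o/2)
√(B(182, 158) + t(-130, A(-8))) = √(158 + √((-130)² + ((½)*(-8))²)) = √(158 + √(16900 + (-4)²)) = √(158 + √(16900 + 16)) = √(158 + √16916) = √(158 + 2*√4229)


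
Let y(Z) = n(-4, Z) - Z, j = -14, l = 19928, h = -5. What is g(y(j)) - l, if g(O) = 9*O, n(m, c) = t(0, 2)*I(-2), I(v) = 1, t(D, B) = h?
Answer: -19847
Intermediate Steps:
t(D, B) = -5
n(m, c) = -5 (n(m, c) = -5*1 = -5)
y(Z) = -5 - Z
g(y(j)) - l = 9*(-5 - 1*(-14)) - 1*19928 = 9*(-5 + 14) - 19928 = 9*9 - 19928 = 81 - 19928 = -19847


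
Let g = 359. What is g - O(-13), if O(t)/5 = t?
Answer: 424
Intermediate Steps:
O(t) = 5*t
g - O(-13) = 359 - 5*(-13) = 359 - 1*(-65) = 359 + 65 = 424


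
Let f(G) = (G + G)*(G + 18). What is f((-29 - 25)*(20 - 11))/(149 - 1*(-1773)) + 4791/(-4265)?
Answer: 965461569/4098665 ≈ 235.56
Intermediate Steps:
f(G) = 2*G*(18 + G) (f(G) = (2*G)*(18 + G) = 2*G*(18 + G))
f((-29 - 25)*(20 - 11))/(149 - 1*(-1773)) + 4791/(-4265) = (2*((-29 - 25)*(20 - 11))*(18 + (-29 - 25)*(20 - 11)))/(149 - 1*(-1773)) + 4791/(-4265) = (2*(-54*9)*(18 - 54*9))/(149 + 1773) + 4791*(-1/4265) = (2*(-486)*(18 - 486))/1922 - 4791/4265 = (2*(-486)*(-468))*(1/1922) - 4791/4265 = 454896*(1/1922) - 4791/4265 = 227448/961 - 4791/4265 = 965461569/4098665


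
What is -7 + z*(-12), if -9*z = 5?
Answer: -⅓ ≈ -0.33333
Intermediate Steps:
z = -5/9 (z = -⅑*5 = -5/9 ≈ -0.55556)
-7 + z*(-12) = -7 - 5/9*(-12) = -7 + 20/3 = -⅓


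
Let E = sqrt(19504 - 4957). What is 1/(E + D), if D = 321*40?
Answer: 4280/54950351 - sqrt(14547)/164851053 ≈ 7.7157e-5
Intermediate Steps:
D = 12840
E = sqrt(14547) ≈ 120.61
1/(E + D) = 1/(sqrt(14547) + 12840) = 1/(12840 + sqrt(14547))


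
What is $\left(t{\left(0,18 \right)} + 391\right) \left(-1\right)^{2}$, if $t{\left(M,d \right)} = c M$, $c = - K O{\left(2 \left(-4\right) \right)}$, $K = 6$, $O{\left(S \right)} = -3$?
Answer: $391$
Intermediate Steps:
$c = 18$ ($c = \left(-1\right) 6 \left(-3\right) = \left(-6\right) \left(-3\right) = 18$)
$t{\left(M,d \right)} = 18 M$
$\left(t{\left(0,18 \right)} + 391\right) \left(-1\right)^{2} = \left(18 \cdot 0 + 391\right) \left(-1\right)^{2} = \left(0 + 391\right) 1 = 391 \cdot 1 = 391$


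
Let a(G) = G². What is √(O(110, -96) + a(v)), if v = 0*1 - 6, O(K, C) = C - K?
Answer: I*√170 ≈ 13.038*I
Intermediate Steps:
v = -6 (v = 0 - 6 = -6)
√(O(110, -96) + a(v)) = √((-96 - 1*110) + (-6)²) = √((-96 - 110) + 36) = √(-206 + 36) = √(-170) = I*√170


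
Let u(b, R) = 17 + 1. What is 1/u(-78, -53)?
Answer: 1/18 ≈ 0.055556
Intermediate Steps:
u(b, R) = 18
1/u(-78, -53) = 1/18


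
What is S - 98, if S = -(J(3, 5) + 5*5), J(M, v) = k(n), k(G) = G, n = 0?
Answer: -123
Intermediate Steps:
J(M, v) = 0
S = -25 (S = -(0 + 5*5) = -(0 + 25) = -1*25 = -25)
S - 98 = -25 - 98 = -123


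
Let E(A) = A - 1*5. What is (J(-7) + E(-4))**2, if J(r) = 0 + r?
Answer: 256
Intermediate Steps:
E(A) = -5 + A (E(A) = A - 5 = -5 + A)
J(r) = r
(J(-7) + E(-4))**2 = (-7 + (-5 - 4))**2 = (-7 - 9)**2 = (-16)**2 = 256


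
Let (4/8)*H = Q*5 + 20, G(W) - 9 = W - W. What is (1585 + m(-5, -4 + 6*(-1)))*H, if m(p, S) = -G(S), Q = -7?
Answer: -47280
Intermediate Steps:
G(W) = 9 (G(W) = 9 + (W - W) = 9 + 0 = 9)
H = -30 (H = 2*(-7*5 + 20) = 2*(-35 + 20) = 2*(-15) = -30)
m(p, S) = -9 (m(p, S) = -1*9 = -9)
(1585 + m(-5, -4 + 6*(-1)))*H = (1585 - 9)*(-30) = 1576*(-30) = -47280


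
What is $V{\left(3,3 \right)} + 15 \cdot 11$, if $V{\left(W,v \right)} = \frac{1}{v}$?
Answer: $\frac{496}{3} \approx 165.33$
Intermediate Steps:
$V{\left(3,3 \right)} + 15 \cdot 11 = \frac{1}{3} + 15 \cdot 11 = \frac{1}{3} + 165 = \frac{496}{3}$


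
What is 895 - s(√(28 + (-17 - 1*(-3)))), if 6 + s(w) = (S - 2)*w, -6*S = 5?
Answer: 901 + 17*√14/6 ≈ 911.60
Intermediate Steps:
S = -⅚ (S = -⅙*5 = -⅚ ≈ -0.83333)
s(w) = -6 - 17*w/6 (s(w) = -6 + (-⅚ - 2)*w = -6 - 17*w/6)
895 - s(√(28 + (-17 - 1*(-3)))) = 895 - (-6 - 17*√(28 + (-17 - 1*(-3)))/6) = 895 - (-6 - 17*√(28 + (-17 + 3))/6) = 895 - (-6 - 17*√(28 - 14)/6) = 895 - (-6 - 17*√14/6) = 895 + (6 + 17*√14/6) = 901 + 17*√14/6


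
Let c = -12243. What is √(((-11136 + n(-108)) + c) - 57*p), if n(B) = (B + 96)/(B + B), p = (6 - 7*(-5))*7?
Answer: I*√1430566/6 ≈ 199.34*I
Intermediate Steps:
p = 287 (p = (6 + 35)*7 = 41*7 = 287)
n(B) = (96 + B)/(2*B) (n(B) = (96 + B)/((2*B)) = (96 + B)*(1/(2*B)) = (96 + B)/(2*B))
√(((-11136 + n(-108)) + c) - 57*p) = √(((-11136 + (½)*(96 - 108)/(-108)) - 12243) - 57*287) = √(((-11136 + (½)*(-1/108)*(-12)) - 12243) - 16359) = √(((-11136 + 1/18) - 12243) - 16359) = √((-200447/18 - 12243) - 16359) = √(-420821/18 - 16359) = √(-715283/18) = I*√1430566/6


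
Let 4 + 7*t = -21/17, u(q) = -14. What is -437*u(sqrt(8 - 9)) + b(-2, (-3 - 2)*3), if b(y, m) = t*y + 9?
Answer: 729291/119 ≈ 6128.5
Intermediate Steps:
t = -89/119 (t = -4/7 + (-21/17)/7 = -4/7 + (-21*1/17)/7 = -4/7 + (1/7)*(-21/17) = -4/7 - 3/17 = -89/119 ≈ -0.74790)
b(y, m) = 9 - 89*y/119 (b(y, m) = -89*y/119 + 9 = 9 - 89*y/119)
-437*u(sqrt(8 - 9)) + b(-2, (-3 - 2)*3) = -437*(-14) + (9 - 89/119*(-2)) = 6118 + (9 + 178/119) = 6118 + 1249/119 = 729291/119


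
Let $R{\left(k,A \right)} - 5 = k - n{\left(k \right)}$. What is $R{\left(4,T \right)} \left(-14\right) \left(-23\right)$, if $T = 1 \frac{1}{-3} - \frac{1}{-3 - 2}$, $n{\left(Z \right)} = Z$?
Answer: $1610$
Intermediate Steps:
$T = - \frac{2}{15}$ ($T = 1 \left(- \frac{1}{3}\right) - \frac{1}{-3 - 2} = - \frac{1}{3} - \frac{1}{-5} = - \frac{1}{3} - - \frac{1}{5} = - \frac{1}{3} + \frac{1}{5} = - \frac{2}{15} \approx -0.13333$)
$R{\left(k,A \right)} = 5$ ($R{\left(k,A \right)} = 5 + \left(k - k\right) = 5 + 0 = 5$)
$R{\left(4,T \right)} \left(-14\right) \left(-23\right) = 5 \left(-14\right) \left(-23\right) = \left(-70\right) \left(-23\right) = 1610$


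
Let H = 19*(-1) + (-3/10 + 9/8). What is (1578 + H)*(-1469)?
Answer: -91655317/40 ≈ -2.2914e+6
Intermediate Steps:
H = -727/40 (H = -19 + (-3*⅒ + 9*(⅛)) = -19 + (-3/10 + 9/8) = -19 + 33/40 = -727/40 ≈ -18.175)
(1578 + H)*(-1469) = (1578 - 727/40)*(-1469) = (62393/40)*(-1469) = -91655317/40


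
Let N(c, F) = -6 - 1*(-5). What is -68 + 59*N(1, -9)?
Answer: -127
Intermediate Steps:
N(c, F) = -1 (N(c, F) = -6 + 5 = -1)
-68 + 59*N(1, -9) = -68 + 59*(-1) = -68 - 59 = -127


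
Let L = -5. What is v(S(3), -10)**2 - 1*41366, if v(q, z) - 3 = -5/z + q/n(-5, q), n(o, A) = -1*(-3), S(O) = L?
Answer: -1489055/36 ≈ -41363.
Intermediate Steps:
S(O) = -5
n(o, A) = 3
v(q, z) = 3 - 5/z + q/3 (v(q, z) = 3 + (-5/z + q/3) = 3 - 5/z + q/3)
v(S(3), -10)**2 - 1*41366 = (3 - 5/(-10) + (1/3)*(-5))**2 - 1*41366 = (3 - 5*(-1/10) - 5/3)**2 - 41366 = (3 + 1/2 - 5/3)**2 - 41366 = (11/6)**2 - 41366 = 121/36 - 41366 = -1489055/36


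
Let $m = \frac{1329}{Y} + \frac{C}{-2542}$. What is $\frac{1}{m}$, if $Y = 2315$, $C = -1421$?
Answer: $\frac{5884730}{6667933} \approx 0.88254$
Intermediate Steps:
$m = \frac{6667933}{5884730}$ ($m = \frac{1329}{2315} - \frac{1421}{-2542} = 1329 \cdot \frac{1}{2315} - - \frac{1421}{2542} = \frac{1329}{2315} + \frac{1421}{2542} = \frac{6667933}{5884730} \approx 1.1331$)
$\frac{1}{m} = \frac{1}{\frac{6667933}{5884730}} = \frac{5884730}{6667933}$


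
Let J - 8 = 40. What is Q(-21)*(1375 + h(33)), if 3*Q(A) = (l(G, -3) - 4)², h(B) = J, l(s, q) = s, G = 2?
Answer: 5692/3 ≈ 1897.3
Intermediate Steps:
J = 48 (J = 8 + 40 = 48)
h(B) = 48
Q(A) = 4/3 (Q(A) = (2 - 4)²/3 = (⅓)*(-2)² = (⅓)*4 = 4/3)
Q(-21)*(1375 + h(33)) = 4*(1375 + 48)/3 = (4/3)*1423 = 5692/3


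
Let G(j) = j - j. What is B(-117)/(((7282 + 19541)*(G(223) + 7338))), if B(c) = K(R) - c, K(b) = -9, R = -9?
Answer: 6/10934843 ≈ 5.4870e-7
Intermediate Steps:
G(j) = 0
B(c) = -9 - c
B(-117)/(((7282 + 19541)*(G(223) + 7338))) = (-9 - 1*(-117))/(((7282 + 19541)*(0 + 7338))) = (-9 + 117)/((26823*7338)) = 108/196827174 = 108*(1/196827174) = 6/10934843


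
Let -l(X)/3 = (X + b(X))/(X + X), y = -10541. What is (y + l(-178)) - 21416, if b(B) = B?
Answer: -31960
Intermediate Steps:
l(X) = -3 (l(X) = -3*(X + X)/(X + X) = -3*2*X/(2*X) = -3*2*X*1/(2*X) = -3*1 = -3)
(y + l(-178)) - 21416 = (-10541 - 3) - 21416 = -10544 - 21416 = -31960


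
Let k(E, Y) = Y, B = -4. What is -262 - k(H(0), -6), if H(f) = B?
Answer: -256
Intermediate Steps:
H(f) = -4
-262 - k(H(0), -6) = -262 - 1*(-6) = -262 + 6 = -256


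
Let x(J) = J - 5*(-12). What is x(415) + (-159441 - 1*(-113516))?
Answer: -45450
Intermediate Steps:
x(J) = 60 + J (x(J) = J + 60 = 60 + J)
x(415) + (-159441 - 1*(-113516)) = (60 + 415) + (-159441 - 1*(-113516)) = 475 + (-159441 + 113516) = 475 - 45925 = -45450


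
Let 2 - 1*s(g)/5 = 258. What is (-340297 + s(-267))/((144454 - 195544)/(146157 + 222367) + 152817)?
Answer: -537945822/240669577 ≈ -2.2352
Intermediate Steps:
s(g) = -1280 (s(g) = 10 - 5*258 = 10 - 1290 = -1280)
(-340297 + s(-267))/((144454 - 195544)/(146157 + 222367) + 152817) = (-340297 - 1280)/((144454 - 195544)/(146157 + 222367) + 152817) = -341577/(-51090/368524 + 152817) = -341577/(-51090*1/368524 + 152817) = -341577/(-1965/14174 + 152817) = -341577/2166026193/14174 = -341577*14174/2166026193 = -537945822/240669577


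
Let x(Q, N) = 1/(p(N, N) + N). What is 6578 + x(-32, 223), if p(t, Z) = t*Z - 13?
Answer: 328498743/49939 ≈ 6578.0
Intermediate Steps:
p(t, Z) = -13 + Z*t (p(t, Z) = Z*t - 13 = -13 + Z*t)
x(Q, N) = 1/(-13 + N + N**2) (x(Q, N) = 1/((-13 + N*N) + N) = 1/((-13 + N**2) + N) = 1/(-13 + N + N**2))
6578 + x(-32, 223) = 6578 + 1/(-13 + 223 + 223**2) = 6578 + 1/(-13 + 223 + 49729) = 6578 + 1/49939 = 328498743/49939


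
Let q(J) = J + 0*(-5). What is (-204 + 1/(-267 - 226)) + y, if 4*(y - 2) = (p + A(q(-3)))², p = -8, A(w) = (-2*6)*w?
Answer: -2959/493 ≈ -6.0020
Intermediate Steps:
q(J) = J (q(J) = J + 0 = J)
A(w) = -12*w
y = 198 (y = 2 + (-8 - 12*(-3))²/4 = 2 + (-8 + 36)²/4 = 2 + (¼)*28² = 2 + (¼)*784 = 2 + 196 = 198)
(-204 + 1/(-267 - 226)) + y = (-204 + 1/(-267 - 226)) + 198 = (-204 + 1/(-493)) + 198 = (-204 - 1/493) + 198 = -100573/493 + 198 = -2959/493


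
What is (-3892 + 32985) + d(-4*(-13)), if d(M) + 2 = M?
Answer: 29143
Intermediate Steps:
d(M) = -2 + M
(-3892 + 32985) + d(-4*(-13)) = (-3892 + 32985) + (-2 - 4*(-13)) = 29093 + (-2 + 52) = 29093 + 50 = 29143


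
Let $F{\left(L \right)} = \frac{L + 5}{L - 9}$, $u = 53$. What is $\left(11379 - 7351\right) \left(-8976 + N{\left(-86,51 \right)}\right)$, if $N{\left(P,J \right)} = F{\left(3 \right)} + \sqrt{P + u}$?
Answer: $- \frac{108482096}{3} + 4028 i \sqrt{33} \approx -3.6161 \cdot 10^{7} + 23139.0 i$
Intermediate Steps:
$F{\left(L \right)} = \frac{5 + L}{-9 + L}$
$N{\left(P,J \right)} = - \frac{4}{3} + \sqrt{53 + P}$ ($N{\left(P,J \right)} = \frac{5 + 3}{-9 + 3} + \sqrt{P + 53} = \frac{1}{-6} \cdot 8 + \sqrt{53 + P} = \left(- \frac{1}{6}\right) 8 + \sqrt{53 + P} = - \frac{4}{3} + \sqrt{53 + P}$)
$\left(11379 - 7351\right) \left(-8976 + N{\left(-86,51 \right)}\right) = \left(11379 - 7351\right) \left(-8976 - \left(\frac{4}{3} - \sqrt{53 - 86}\right)\right) = 4028 \left(-8976 - \left(\frac{4}{3} - \sqrt{-33}\right)\right) = 4028 \left(-8976 - \left(\frac{4}{3} - i \sqrt{33}\right)\right) = 4028 \left(- \frac{26932}{3} + i \sqrt{33}\right) = - \frac{108482096}{3} + 4028 i \sqrt{33}$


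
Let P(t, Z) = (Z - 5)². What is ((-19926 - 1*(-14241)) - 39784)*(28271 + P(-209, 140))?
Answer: -2114126624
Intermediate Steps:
P(t, Z) = (-5 + Z)²
((-19926 - 1*(-14241)) - 39784)*(28271 + P(-209, 140)) = ((-19926 - 1*(-14241)) - 39784)*(28271 + (-5 + 140)²) = ((-19926 + 14241) - 39784)*(28271 + 135²) = (-5685 - 39784)*(28271 + 18225) = -45469*46496 = -2114126624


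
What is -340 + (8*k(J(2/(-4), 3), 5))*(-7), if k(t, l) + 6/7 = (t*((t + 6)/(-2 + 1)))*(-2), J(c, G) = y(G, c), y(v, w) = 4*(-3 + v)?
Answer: -292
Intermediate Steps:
y(v, w) = -12 + 4*v
J(c, G) = -12 + 4*G
k(t, l) = -6/7 - 2*t*(-6 - t) (k(t, l) = -6/7 + (t*((t + 6)/(-2 + 1)))*(-2) = -6/7 + (t*((6 + t)/(-1)))*(-2) = -6/7 + (t*((6 + t)*(-1)))*(-2) = -6/7 + (t*(-6 - t))*(-2) = -6/7 - 2*t*(-6 - t))
-340 + (8*k(J(2/(-4), 3), 5))*(-7) = -340 + (8*(-6/7 + 2*(-12 + 4*3)² + 12*(-12 + 4*3)))*(-7) = -340 + (8*(-6/7 + 2*(-12 + 12)² + 12*(-12 + 12)))*(-7) = -340 + (8*(-6/7 + 2*0² + 12*0))*(-7) = -340 + (8*(-6/7 + 2*0 + 0))*(-7) = -340 + (8*(-6/7 + 0 + 0))*(-7) = -340 + (8*(-6/7))*(-7) = -340 - 48/7*(-7) = -340 + 48 = -292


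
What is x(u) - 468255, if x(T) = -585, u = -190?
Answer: -468840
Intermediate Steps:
x(u) - 468255 = -585 - 468255 = -468840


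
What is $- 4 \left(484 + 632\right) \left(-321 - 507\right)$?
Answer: $3696192$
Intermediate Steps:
$- 4 \left(484 + 632\right) \left(-321 - 507\right) = - 4 \cdot 1116 \left(-828\right) = \left(-4\right) \left(-924048\right) = 3696192$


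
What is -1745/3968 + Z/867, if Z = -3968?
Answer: -17257939/3440256 ≈ -5.0165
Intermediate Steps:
-1745/3968 + Z/867 = -1745/3968 - 3968/867 = -17257939/3440256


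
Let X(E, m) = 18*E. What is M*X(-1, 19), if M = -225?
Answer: 4050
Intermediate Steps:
M*X(-1, 19) = -4050*(-1) = -225*(-18) = 4050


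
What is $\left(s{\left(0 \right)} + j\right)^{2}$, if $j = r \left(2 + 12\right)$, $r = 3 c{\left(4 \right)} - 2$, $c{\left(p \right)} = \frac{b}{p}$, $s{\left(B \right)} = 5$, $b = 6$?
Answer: $1600$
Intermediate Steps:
$c{\left(p \right)} = \frac{6}{p}$
$r = \frac{5}{2}$ ($r = 3 \cdot \frac{6}{4} - 2 = 3 \cdot 6 \cdot \frac{1}{4} - 2 = 3 \cdot \frac{3}{2} - 2 = \frac{9}{2} - 2 = \frac{5}{2} \approx 2.5$)
$j = 35$ ($j = \frac{5 \left(2 + 12\right)}{2} = \frac{5}{2} \cdot 14 = 35$)
$\left(s{\left(0 \right)} + j\right)^{2} = \left(5 + 35\right)^{2} = 40^{2} = 1600$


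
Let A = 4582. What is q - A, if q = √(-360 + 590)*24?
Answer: -4582 + 24*√230 ≈ -4218.0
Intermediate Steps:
q = 24*√230 (q = √230*24 = 24*√230 ≈ 363.98)
q - A = 24*√230 - 1*4582 = 24*√230 - 4582 = -4582 + 24*√230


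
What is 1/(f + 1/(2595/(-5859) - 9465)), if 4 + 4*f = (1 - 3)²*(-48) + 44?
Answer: -18486010/702470333 ≈ -0.026316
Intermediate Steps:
f = -38 (f = -1 + ((1 - 3)²*(-48) + 44)/4 = -1 + ((-2)²*(-48) + 44)/4 = -1 + (4*(-48) + 44)/4 = -1 + (-192 + 44)/4 = -1 + (¼)*(-148) = -1 - 37 = -38)
1/(f + 1/(2595/(-5859) - 9465)) = 1/(-38 + 1/(2595/(-5859) - 9465)) = 1/(-38 + 1/(2595*(-1/5859) - 9465)) = 1/(-38 + 1/(-865/1953 - 9465)) = 1/(-38 + 1/(-18486010/1953)) = 1/(-38 - 1953/18486010) = 1/(-702470333/18486010) = -18486010/702470333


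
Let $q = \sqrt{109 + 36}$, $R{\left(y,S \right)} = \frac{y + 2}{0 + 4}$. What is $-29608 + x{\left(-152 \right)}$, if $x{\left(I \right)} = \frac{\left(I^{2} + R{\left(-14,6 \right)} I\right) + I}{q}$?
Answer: $-29608 + \frac{23408 \sqrt{145}}{145} \approx -27664.0$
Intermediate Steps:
$R{\left(y,S \right)} = \frac{1}{2} + \frac{y}{4}$ ($R{\left(y,S \right)} = \frac{2 + y}{4} = \left(2 + y\right) \frac{1}{4} = \frac{1}{2} + \frac{y}{4}$)
$q = \sqrt{145} \approx 12.042$
$x{\left(I \right)} = \frac{\sqrt{145} \left(I^{2} - 2 I\right)}{145}$ ($x{\left(I \right)} = \frac{\left(I^{2} + \left(\frac{1}{2} + \frac{1}{4} \left(-14\right)\right) I\right) + I}{\sqrt{145}} = \left(\left(I^{2} + \left(\frac{1}{2} - \frac{7}{2}\right) I\right) + I\right) \frac{\sqrt{145}}{145} = \left(\left(I^{2} - 3 I\right) + I\right) \frac{\sqrt{145}}{145} = \left(I^{2} - 2 I\right) \frac{\sqrt{145}}{145} = \frac{\sqrt{145} \left(I^{2} - 2 I\right)}{145}$)
$-29608 + x{\left(-152 \right)} = -29608 + \frac{1}{145} \left(-152\right) \sqrt{145} \left(-2 - 152\right) = -29608 + \frac{1}{145} \left(-152\right) \sqrt{145} \left(-154\right) = -29608 + \frac{23408 \sqrt{145}}{145}$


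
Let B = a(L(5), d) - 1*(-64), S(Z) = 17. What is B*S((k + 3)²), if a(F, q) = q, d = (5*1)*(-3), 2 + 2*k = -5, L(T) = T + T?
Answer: 833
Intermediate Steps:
L(T) = 2*T
k = -7/2 (k = -1 + (½)*(-5) = -1 - 5/2 = -7/2 ≈ -3.5000)
d = -15 (d = 5*(-3) = -15)
B = 49 (B = -15 - 1*(-64) = -15 + 64 = 49)
B*S((k + 3)²) = 49*17 = 833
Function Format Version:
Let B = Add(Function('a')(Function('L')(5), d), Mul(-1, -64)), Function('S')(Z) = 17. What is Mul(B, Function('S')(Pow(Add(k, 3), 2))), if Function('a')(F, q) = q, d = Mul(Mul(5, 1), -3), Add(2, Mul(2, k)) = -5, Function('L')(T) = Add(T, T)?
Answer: 833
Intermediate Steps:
Function('L')(T) = Mul(2, T)
k = Rational(-7, 2) (k = Add(-1, Mul(Rational(1, 2), -5)) = Add(-1, Rational(-5, 2)) = Rational(-7, 2) ≈ -3.5000)
d = -15 (d = Mul(5, -3) = -15)
B = 49 (B = Add(-15, Mul(-1, -64)) = Add(-15, 64) = 49)
Mul(B, Function('S')(Pow(Add(k, 3), 2))) = Mul(49, 17) = 833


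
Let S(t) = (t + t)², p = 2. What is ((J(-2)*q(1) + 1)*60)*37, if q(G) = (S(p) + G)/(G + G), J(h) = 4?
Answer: 77700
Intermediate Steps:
S(t) = 4*t² (S(t) = (2*t)² = 4*t²)
q(G) = (16 + G)/(2*G) (q(G) = (4*2² + G)/(G + G) = (4*4 + G)/((2*G)) = (16 + G)*(1/(2*G)) = (16 + G)/(2*G))
((J(-2)*q(1) + 1)*60)*37 = ((4*((½)*(16 + 1)/1) + 1)*60)*37 = ((4*((½)*1*17) + 1)*60)*37 = ((4*(17/2) + 1)*60)*37 = ((34 + 1)*60)*37 = (35*60)*37 = 2100*37 = 77700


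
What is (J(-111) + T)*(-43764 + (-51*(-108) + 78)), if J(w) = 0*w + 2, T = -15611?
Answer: 595920402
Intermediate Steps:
J(w) = 2 (J(w) = 0 + 2 = 2)
(J(-111) + T)*(-43764 + (-51*(-108) + 78)) = (2 - 15611)*(-43764 + (-51*(-108) + 78)) = -15609*(-43764 + (5508 + 78)) = -15609*(-43764 + 5586) = -15609*(-38178) = 595920402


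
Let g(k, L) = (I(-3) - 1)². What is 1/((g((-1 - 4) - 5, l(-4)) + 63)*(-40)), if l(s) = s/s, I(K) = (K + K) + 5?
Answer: -1/2680 ≈ -0.00037313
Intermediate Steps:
I(K) = 5 + 2*K (I(K) = 2*K + 5 = 5 + 2*K)
l(s) = 1
g(k, L) = 4 (g(k, L) = ((5 + 2*(-3)) - 1)² = ((5 - 6) - 1)² = (-1 - 1)² = (-2)² = 4)
1/((g((-1 - 4) - 5, l(-4)) + 63)*(-40)) = 1/((4 + 63)*(-40)) = 1/(67*(-40)) = 1/(-2680) = -1/2680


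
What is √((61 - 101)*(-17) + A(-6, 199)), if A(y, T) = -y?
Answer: 7*√14 ≈ 26.192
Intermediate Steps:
√((61 - 101)*(-17) + A(-6, 199)) = √((61 - 101)*(-17) - 1*(-6)) = √(-40*(-17) + 6) = √(680 + 6) = √686 = 7*√14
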